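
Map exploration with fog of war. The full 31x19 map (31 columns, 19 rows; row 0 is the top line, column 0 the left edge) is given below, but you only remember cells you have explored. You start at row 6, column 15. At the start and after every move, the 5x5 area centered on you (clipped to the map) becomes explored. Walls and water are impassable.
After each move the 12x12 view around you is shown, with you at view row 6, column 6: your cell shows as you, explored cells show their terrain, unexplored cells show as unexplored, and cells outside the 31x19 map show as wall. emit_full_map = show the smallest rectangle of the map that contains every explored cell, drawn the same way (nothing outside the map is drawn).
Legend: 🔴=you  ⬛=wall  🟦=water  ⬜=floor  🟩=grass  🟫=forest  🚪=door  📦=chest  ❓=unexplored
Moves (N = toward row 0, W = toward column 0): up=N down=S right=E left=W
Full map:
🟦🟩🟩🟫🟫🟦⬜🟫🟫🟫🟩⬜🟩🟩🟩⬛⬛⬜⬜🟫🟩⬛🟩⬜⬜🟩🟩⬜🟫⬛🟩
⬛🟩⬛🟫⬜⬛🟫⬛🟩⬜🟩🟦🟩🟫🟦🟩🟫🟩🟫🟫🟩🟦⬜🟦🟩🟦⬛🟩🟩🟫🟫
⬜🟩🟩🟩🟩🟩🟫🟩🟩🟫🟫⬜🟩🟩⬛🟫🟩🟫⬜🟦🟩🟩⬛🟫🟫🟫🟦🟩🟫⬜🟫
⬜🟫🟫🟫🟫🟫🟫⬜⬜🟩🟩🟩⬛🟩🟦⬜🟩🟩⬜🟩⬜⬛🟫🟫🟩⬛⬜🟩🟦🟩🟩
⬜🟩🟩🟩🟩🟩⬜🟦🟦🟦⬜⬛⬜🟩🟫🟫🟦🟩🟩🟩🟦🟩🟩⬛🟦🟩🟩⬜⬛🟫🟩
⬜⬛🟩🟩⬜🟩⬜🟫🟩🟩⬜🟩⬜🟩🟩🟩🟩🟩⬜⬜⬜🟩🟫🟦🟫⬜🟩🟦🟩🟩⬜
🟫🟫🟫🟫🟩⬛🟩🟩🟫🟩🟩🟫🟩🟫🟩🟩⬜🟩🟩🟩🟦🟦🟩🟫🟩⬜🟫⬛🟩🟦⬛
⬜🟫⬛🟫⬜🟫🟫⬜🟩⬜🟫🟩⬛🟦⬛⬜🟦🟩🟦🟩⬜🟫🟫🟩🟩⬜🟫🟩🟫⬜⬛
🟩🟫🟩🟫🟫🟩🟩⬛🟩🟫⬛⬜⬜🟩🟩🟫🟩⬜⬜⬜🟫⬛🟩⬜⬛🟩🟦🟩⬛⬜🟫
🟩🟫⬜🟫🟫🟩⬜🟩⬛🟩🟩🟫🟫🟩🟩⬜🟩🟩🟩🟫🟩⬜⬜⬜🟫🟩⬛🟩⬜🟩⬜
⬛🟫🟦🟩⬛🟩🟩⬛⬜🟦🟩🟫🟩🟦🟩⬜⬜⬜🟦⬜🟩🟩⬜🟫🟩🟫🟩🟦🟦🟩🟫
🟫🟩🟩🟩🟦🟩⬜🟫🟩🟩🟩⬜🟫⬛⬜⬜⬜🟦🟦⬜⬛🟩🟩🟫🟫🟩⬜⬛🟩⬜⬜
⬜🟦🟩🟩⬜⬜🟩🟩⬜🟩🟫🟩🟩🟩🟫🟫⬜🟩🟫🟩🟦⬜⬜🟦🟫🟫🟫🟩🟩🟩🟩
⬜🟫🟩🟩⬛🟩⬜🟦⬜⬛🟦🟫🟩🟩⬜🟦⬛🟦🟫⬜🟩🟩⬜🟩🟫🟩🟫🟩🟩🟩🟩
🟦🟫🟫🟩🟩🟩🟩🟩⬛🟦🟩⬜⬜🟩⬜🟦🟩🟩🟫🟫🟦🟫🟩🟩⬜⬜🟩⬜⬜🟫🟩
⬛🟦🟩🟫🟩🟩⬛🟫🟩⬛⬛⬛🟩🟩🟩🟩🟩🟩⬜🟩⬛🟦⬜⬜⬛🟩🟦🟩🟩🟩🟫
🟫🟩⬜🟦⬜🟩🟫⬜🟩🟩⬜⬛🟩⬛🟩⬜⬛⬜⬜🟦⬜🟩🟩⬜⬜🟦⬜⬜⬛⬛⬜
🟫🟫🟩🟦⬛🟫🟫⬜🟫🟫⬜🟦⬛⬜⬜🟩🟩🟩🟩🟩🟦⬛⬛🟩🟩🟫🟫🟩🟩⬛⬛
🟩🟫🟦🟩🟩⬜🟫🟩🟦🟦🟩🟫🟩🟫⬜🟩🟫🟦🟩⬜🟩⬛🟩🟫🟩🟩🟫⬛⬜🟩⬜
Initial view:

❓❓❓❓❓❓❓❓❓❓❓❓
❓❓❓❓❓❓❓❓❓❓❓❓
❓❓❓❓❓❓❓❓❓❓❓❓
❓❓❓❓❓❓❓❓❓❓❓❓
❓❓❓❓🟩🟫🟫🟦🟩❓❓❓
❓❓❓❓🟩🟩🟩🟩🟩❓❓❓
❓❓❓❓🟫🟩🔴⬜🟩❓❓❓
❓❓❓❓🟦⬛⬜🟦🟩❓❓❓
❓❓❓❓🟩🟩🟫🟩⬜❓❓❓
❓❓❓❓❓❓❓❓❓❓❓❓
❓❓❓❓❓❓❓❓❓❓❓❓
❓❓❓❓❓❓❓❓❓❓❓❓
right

❓❓❓❓❓❓❓❓❓❓❓❓
❓❓❓❓❓❓❓❓❓❓❓❓
❓❓❓❓❓❓❓❓❓❓❓❓
❓❓❓❓❓❓❓❓❓❓❓❓
❓❓❓🟩🟫🟫🟦🟩🟩❓❓❓
❓❓❓🟩🟩🟩🟩🟩⬜❓❓❓
❓❓❓🟫🟩🟩🔴🟩🟩❓❓❓
❓❓❓🟦⬛⬜🟦🟩🟦❓❓❓
❓❓❓🟩🟩🟫🟩⬜⬜❓❓❓
❓❓❓❓❓❓❓❓❓❓❓❓
❓❓❓❓❓❓❓❓❓❓❓❓
❓❓❓❓❓❓❓❓❓❓❓❓

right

❓❓❓❓❓❓❓❓❓❓❓❓
❓❓❓❓❓❓❓❓❓❓❓❓
❓❓❓❓❓❓❓❓❓❓❓❓
❓❓❓❓❓❓❓❓❓❓❓❓
❓❓🟩🟫🟫🟦🟩🟩🟩❓❓❓
❓❓🟩🟩🟩🟩🟩⬜⬜❓❓❓
❓❓🟫🟩🟩⬜🔴🟩🟩❓❓❓
❓❓🟦⬛⬜🟦🟩🟦🟩❓❓❓
❓❓🟩🟩🟫🟩⬜⬜⬜❓❓❓
❓❓❓❓❓❓❓❓❓❓❓❓
❓❓❓❓❓❓❓❓❓❓❓❓
❓❓❓❓❓❓❓❓❓❓❓❓

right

❓❓❓❓❓❓❓❓❓❓❓❓
❓❓❓❓❓❓❓❓❓❓❓❓
❓❓❓❓❓❓❓❓❓❓❓❓
❓❓❓❓❓❓❓❓❓❓❓❓
❓🟩🟫🟫🟦🟩🟩🟩🟦❓❓❓
❓🟩🟩🟩🟩🟩⬜⬜⬜❓❓❓
❓🟫🟩🟩⬜🟩🔴🟩🟦❓❓❓
❓🟦⬛⬜🟦🟩🟦🟩⬜❓❓❓
❓🟩🟩🟫🟩⬜⬜⬜🟫❓❓❓
❓❓❓❓❓❓❓❓❓❓❓❓
❓❓❓❓❓❓❓❓❓❓❓❓
❓❓❓❓❓❓❓❓❓❓❓❓

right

❓❓❓❓❓❓❓❓❓❓❓❓
❓❓❓❓❓❓❓❓❓❓❓❓
❓❓❓❓❓❓❓❓❓❓❓❓
❓❓❓❓❓❓❓❓❓❓❓❓
🟩🟫🟫🟦🟩🟩🟩🟦🟩❓❓❓
🟩🟩🟩🟩🟩⬜⬜⬜🟩❓❓❓
🟫🟩🟩⬜🟩🟩🔴🟦🟦❓❓❓
🟦⬛⬜🟦🟩🟦🟩⬜🟫❓❓❓
🟩🟩🟫🟩⬜⬜⬜🟫⬛❓❓❓
❓❓❓❓❓❓❓❓❓❓❓❓
❓❓❓❓❓❓❓❓❓❓❓❓
❓❓❓❓❓❓❓❓❓❓❓❓

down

❓❓❓❓❓❓❓❓❓❓❓❓
❓❓❓❓❓❓❓❓❓❓❓❓
❓❓❓❓❓❓❓❓❓❓❓❓
🟩🟫🟫🟦🟩🟩🟩🟦🟩❓❓❓
🟩🟩🟩🟩🟩⬜⬜⬜🟩❓❓❓
🟫🟩🟩⬜🟩🟩🟩🟦🟦❓❓❓
🟦⬛⬜🟦🟩🟦🔴⬜🟫❓❓❓
🟩🟩🟫🟩⬜⬜⬜🟫⬛❓❓❓
❓❓❓❓🟩🟩🟫🟩⬜❓❓❓
❓❓❓❓❓❓❓❓❓❓❓❓
❓❓❓❓❓❓❓❓❓❓❓❓
❓❓❓❓❓❓❓❓❓❓❓❓

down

❓❓❓❓❓❓❓❓❓❓❓❓
❓❓❓❓❓❓❓❓❓❓❓❓
🟩🟫🟫🟦🟩🟩🟩🟦🟩❓❓❓
🟩🟩🟩🟩🟩⬜⬜⬜🟩❓❓❓
🟫🟩🟩⬜🟩🟩🟩🟦🟦❓❓❓
🟦⬛⬜🟦🟩🟦🟩⬜🟫❓❓❓
🟩🟩🟫🟩⬜⬜🔴🟫⬛❓❓❓
❓❓❓❓🟩🟩🟫🟩⬜❓❓❓
❓❓❓❓⬜🟦⬜🟩🟩❓❓❓
❓❓❓❓❓❓❓❓❓❓❓❓
❓❓❓❓❓❓❓❓❓❓❓❓
❓❓❓❓❓❓❓❓❓❓❓❓

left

❓❓❓❓❓❓❓❓❓❓❓❓
❓❓❓❓❓❓❓❓❓❓❓❓
❓🟩🟫🟫🟦🟩🟩🟩🟦🟩❓❓
❓🟩🟩🟩🟩🟩⬜⬜⬜🟩❓❓
❓🟫🟩🟩⬜🟩🟩🟩🟦🟦❓❓
❓🟦⬛⬜🟦🟩🟦🟩⬜🟫❓❓
❓🟩🟩🟫🟩⬜🔴⬜🟫⬛❓❓
❓❓❓❓🟩🟩🟩🟫🟩⬜❓❓
❓❓❓❓⬜⬜🟦⬜🟩🟩❓❓
❓❓❓❓❓❓❓❓❓❓❓❓
❓❓❓❓❓❓❓❓❓❓❓❓
❓❓❓❓❓❓❓❓❓❓❓❓

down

❓❓❓❓❓❓❓❓❓❓❓❓
❓🟩🟫🟫🟦🟩🟩🟩🟦🟩❓❓
❓🟩🟩🟩🟩🟩⬜⬜⬜🟩❓❓
❓🟫🟩🟩⬜🟩🟩🟩🟦🟦❓❓
❓🟦⬛⬜🟦🟩🟦🟩⬜🟫❓❓
❓🟩🟩🟫🟩⬜⬜⬜🟫⬛❓❓
❓❓❓❓🟩🟩🔴🟫🟩⬜❓❓
❓❓❓❓⬜⬜🟦⬜🟩🟩❓❓
❓❓❓❓⬜🟦🟦⬜⬛❓❓❓
❓❓❓❓❓❓❓❓❓❓❓❓
❓❓❓❓❓❓❓❓❓❓❓❓
❓❓❓❓❓❓❓❓❓❓❓❓

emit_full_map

🟩🟫🟫🟦🟩🟩🟩🟦🟩
🟩🟩🟩🟩🟩⬜⬜⬜🟩
🟫🟩🟩⬜🟩🟩🟩🟦🟦
🟦⬛⬜🟦🟩🟦🟩⬜🟫
🟩🟩🟫🟩⬜⬜⬜🟫⬛
❓❓❓🟩🟩🔴🟫🟩⬜
❓❓❓⬜⬜🟦⬜🟩🟩
❓❓❓⬜🟦🟦⬜⬛❓

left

❓❓❓❓❓❓❓❓❓❓❓❓
❓❓🟩🟫🟫🟦🟩🟩🟩🟦🟩❓
❓❓🟩🟩🟩🟩🟩⬜⬜⬜🟩❓
❓❓🟫🟩🟩⬜🟩🟩🟩🟦🟦❓
❓❓🟦⬛⬜🟦🟩🟦🟩⬜🟫❓
❓❓🟩🟩🟫🟩⬜⬜⬜🟫⬛❓
❓❓❓❓⬜🟩🔴🟩🟫🟩⬜❓
❓❓❓❓⬜⬜⬜🟦⬜🟩🟩❓
❓❓❓❓⬜⬜🟦🟦⬜⬛❓❓
❓❓❓❓❓❓❓❓❓❓❓❓
❓❓❓❓❓❓❓❓❓❓❓❓
❓❓❓❓❓❓❓❓❓❓❓❓

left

❓❓❓❓❓❓❓❓❓❓❓❓
❓❓❓🟩🟫🟫🟦🟩🟩🟩🟦🟩
❓❓❓🟩🟩🟩🟩🟩⬜⬜⬜🟩
❓❓❓🟫🟩🟩⬜🟩🟩🟩🟦🟦
❓❓❓🟦⬛⬜🟦🟩🟦🟩⬜🟫
❓❓❓🟩🟩🟫🟩⬜⬜⬜🟫⬛
❓❓❓❓🟩⬜🔴🟩🟩🟫🟩⬜
❓❓❓❓🟩⬜⬜⬜🟦⬜🟩🟩
❓❓❓❓⬜⬜⬜🟦🟦⬜⬛❓
❓❓❓❓❓❓❓❓❓❓❓❓
❓❓❓❓❓❓❓❓❓❓❓❓
❓❓❓❓❓❓❓❓❓❓❓❓

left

❓❓❓❓❓❓❓❓❓❓❓❓
❓❓❓❓🟩🟫🟫🟦🟩🟩🟩🟦
❓❓❓❓🟩🟩🟩🟩🟩⬜⬜⬜
❓❓❓❓🟫🟩🟩⬜🟩🟩🟩🟦
❓❓❓❓🟦⬛⬜🟦🟩🟦🟩⬜
❓❓❓❓🟩🟩🟫🟩⬜⬜⬜🟫
❓❓❓❓🟩🟩🔴🟩🟩🟩🟫🟩
❓❓❓❓🟦🟩⬜⬜⬜🟦⬜🟩
❓❓❓❓⬛⬜⬜⬜🟦🟦⬜⬛
❓❓❓❓❓❓❓❓❓❓❓❓
❓❓❓❓❓❓❓❓❓❓❓❓
❓❓❓❓❓❓❓❓❓❓❓❓

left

❓❓❓❓❓❓❓❓❓❓❓❓
❓❓❓❓❓🟩🟫🟫🟦🟩🟩🟩
❓❓❓❓❓🟩🟩🟩🟩🟩⬜⬜
❓❓❓❓❓🟫🟩🟩⬜🟩🟩🟩
❓❓❓❓⬛🟦⬛⬜🟦🟩🟦🟩
❓❓❓❓⬜🟩🟩🟫🟩⬜⬜⬜
❓❓❓❓🟫🟩🔴⬜🟩🟩🟩🟫
❓❓❓❓🟩🟦🟩⬜⬜⬜🟦⬜
❓❓❓❓🟫⬛⬜⬜⬜🟦🟦⬜
❓❓❓❓❓❓❓❓❓❓❓❓
❓❓❓❓❓❓❓❓❓❓❓❓
❓❓❓❓❓❓❓❓❓❓❓❓

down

❓❓❓❓❓🟩🟫🟫🟦🟩🟩🟩
❓❓❓❓❓🟩🟩🟩🟩🟩⬜⬜
❓❓❓❓❓🟫🟩🟩⬜🟩🟩🟩
❓❓❓❓⬛🟦⬛⬜🟦🟩🟦🟩
❓❓❓❓⬜🟩🟩🟫🟩⬜⬜⬜
❓❓❓❓🟫🟩🟩⬜🟩🟩🟩🟫
❓❓❓❓🟩🟦🔴⬜⬜⬜🟦⬜
❓❓❓❓🟫⬛⬜⬜⬜🟦🟦⬜
❓❓❓❓🟩🟩🟫🟫⬜❓❓❓
❓❓❓❓❓❓❓❓❓❓❓❓
❓❓❓❓❓❓❓❓❓❓❓❓
❓❓❓❓❓❓❓❓❓❓❓❓

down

❓❓❓❓❓🟩🟩🟩🟩🟩⬜⬜
❓❓❓❓❓🟫🟩🟩⬜🟩🟩🟩
❓❓❓❓⬛🟦⬛⬜🟦🟩🟦🟩
❓❓❓❓⬜🟩🟩🟫🟩⬜⬜⬜
❓❓❓❓🟫🟩🟩⬜🟩🟩🟩🟫
❓❓❓❓🟩🟦🟩⬜⬜⬜🟦⬜
❓❓❓❓🟫⬛🔴⬜⬜🟦🟦⬜
❓❓❓❓🟩🟩🟫🟫⬜❓❓❓
❓❓❓❓🟩🟩⬜🟦⬛❓❓❓
❓❓❓❓❓❓❓❓❓❓❓❓
❓❓❓❓❓❓❓❓❓❓❓❓
❓❓❓❓❓❓❓❓❓❓❓❓

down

❓❓❓❓❓🟫🟩🟩⬜🟩🟩🟩
❓❓❓❓⬛🟦⬛⬜🟦🟩🟦🟩
❓❓❓❓⬜🟩🟩🟫🟩⬜⬜⬜
❓❓❓❓🟫🟩🟩⬜🟩🟩🟩🟫
❓❓❓❓🟩🟦🟩⬜⬜⬜🟦⬜
❓❓❓❓🟫⬛⬜⬜⬜🟦🟦⬜
❓❓❓❓🟩🟩🔴🟫⬜❓❓❓
❓❓❓❓🟩🟩⬜🟦⬛❓❓❓
❓❓❓❓⬜🟩⬜🟦🟩❓❓❓
❓❓❓❓❓❓❓❓❓❓❓❓
❓❓❓❓❓❓❓❓❓❓❓❓
❓❓❓❓❓❓❓❓❓❓❓❓

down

❓❓❓❓⬛🟦⬛⬜🟦🟩🟦🟩
❓❓❓❓⬜🟩🟩🟫🟩⬜⬜⬜
❓❓❓❓🟫🟩🟩⬜🟩🟩🟩🟫
❓❓❓❓🟩🟦🟩⬜⬜⬜🟦⬜
❓❓❓❓🟫⬛⬜⬜⬜🟦🟦⬜
❓❓❓❓🟩🟩🟫🟫⬜❓❓❓
❓❓❓❓🟩🟩🔴🟦⬛❓❓❓
❓❓❓❓⬜🟩⬜🟦🟩❓❓❓
❓❓❓❓🟩🟩🟩🟩🟩❓❓❓
❓❓❓❓❓❓❓❓❓❓❓❓
❓❓❓❓❓❓❓❓❓❓❓❓
❓❓❓❓❓❓❓❓❓❓❓❓

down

❓❓❓❓⬜🟩🟩🟫🟩⬜⬜⬜
❓❓❓❓🟫🟩🟩⬜🟩🟩🟩🟫
❓❓❓❓🟩🟦🟩⬜⬜⬜🟦⬜
❓❓❓❓🟫⬛⬜⬜⬜🟦🟦⬜
❓❓❓❓🟩🟩🟫🟫⬜❓❓❓
❓❓❓❓🟩🟩⬜🟦⬛❓❓❓
❓❓❓❓⬜🟩🔴🟦🟩❓❓❓
❓❓❓❓🟩🟩🟩🟩🟩❓❓❓
❓❓❓❓🟩⬛🟩⬜⬛❓❓❓
❓❓❓❓❓❓❓❓❓❓❓❓
❓❓❓❓❓❓❓❓❓❓❓❓
⬛⬛⬛⬛⬛⬛⬛⬛⬛⬛⬛⬛

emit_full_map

❓🟩🟫🟫🟦🟩🟩🟩🟦🟩
❓🟩🟩🟩🟩🟩⬜⬜⬜🟩
❓🟫🟩🟩⬜🟩🟩🟩🟦🟦
⬛🟦⬛⬜🟦🟩🟦🟩⬜🟫
⬜🟩🟩🟫🟩⬜⬜⬜🟫⬛
🟫🟩🟩⬜🟩🟩🟩🟫🟩⬜
🟩🟦🟩⬜⬜⬜🟦⬜🟩🟩
🟫⬛⬜⬜⬜🟦🟦⬜⬛❓
🟩🟩🟫🟫⬜❓❓❓❓❓
🟩🟩⬜🟦⬛❓❓❓❓❓
⬜🟩🔴🟦🟩❓❓❓❓❓
🟩🟩🟩🟩🟩❓❓❓❓❓
🟩⬛🟩⬜⬛❓❓❓❓❓

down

❓❓❓❓🟫🟩🟩⬜🟩🟩🟩🟫
❓❓❓❓🟩🟦🟩⬜⬜⬜🟦⬜
❓❓❓❓🟫⬛⬜⬜⬜🟦🟦⬜
❓❓❓❓🟩🟩🟫🟫⬜❓❓❓
❓❓❓❓🟩🟩⬜🟦⬛❓❓❓
❓❓❓❓⬜🟩⬜🟦🟩❓❓❓
❓❓❓❓🟩🟩🔴🟩🟩❓❓❓
❓❓❓❓🟩⬛🟩⬜⬛❓❓❓
❓❓❓❓⬛⬜⬜🟩🟩❓❓❓
❓❓❓❓❓❓❓❓❓❓❓❓
⬛⬛⬛⬛⬛⬛⬛⬛⬛⬛⬛⬛
⬛⬛⬛⬛⬛⬛⬛⬛⬛⬛⬛⬛

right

❓❓❓🟫🟩🟩⬜🟩🟩🟩🟫🟩
❓❓❓🟩🟦🟩⬜⬜⬜🟦⬜🟩
❓❓❓🟫⬛⬜⬜⬜🟦🟦⬜⬛
❓❓❓🟩🟩🟫🟫⬜❓❓❓❓
❓❓❓🟩🟩⬜🟦⬛🟦❓❓❓
❓❓❓⬜🟩⬜🟦🟩🟩❓❓❓
❓❓❓🟩🟩🟩🔴🟩🟩❓❓❓
❓❓❓🟩⬛🟩⬜⬛⬜❓❓❓
❓❓❓⬛⬜⬜🟩🟩🟩❓❓❓
❓❓❓❓❓❓❓❓❓❓❓❓
⬛⬛⬛⬛⬛⬛⬛⬛⬛⬛⬛⬛
⬛⬛⬛⬛⬛⬛⬛⬛⬛⬛⬛⬛

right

❓❓🟫🟩🟩⬜🟩🟩🟩🟫🟩⬜
❓❓🟩🟦🟩⬜⬜⬜🟦⬜🟩🟩
❓❓🟫⬛⬜⬜⬜🟦🟦⬜⬛❓
❓❓🟩🟩🟫🟫⬜❓❓❓❓❓
❓❓🟩🟩⬜🟦⬛🟦🟫❓❓❓
❓❓⬜🟩⬜🟦🟩🟩🟫❓❓❓
❓❓🟩🟩🟩🟩🔴🟩⬜❓❓❓
❓❓🟩⬛🟩⬜⬛⬜⬜❓❓❓
❓❓⬛⬜⬜🟩🟩🟩🟩❓❓❓
❓❓❓❓❓❓❓❓❓❓❓❓
⬛⬛⬛⬛⬛⬛⬛⬛⬛⬛⬛⬛
⬛⬛⬛⬛⬛⬛⬛⬛⬛⬛⬛⬛

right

❓🟫🟩🟩⬜🟩🟩🟩🟫🟩⬜❓
❓🟩🟦🟩⬜⬜⬜🟦⬜🟩🟩❓
❓🟫⬛⬜⬜⬜🟦🟦⬜⬛❓❓
❓🟩🟩🟫🟫⬜❓❓❓❓❓❓
❓🟩🟩⬜🟦⬛🟦🟫⬜❓❓❓
❓⬜🟩⬜🟦🟩🟩🟫🟫❓❓❓
❓🟩🟩🟩🟩🟩🔴⬜🟩❓❓❓
❓🟩⬛🟩⬜⬛⬜⬜🟦❓❓❓
❓⬛⬜⬜🟩🟩🟩🟩🟩❓❓❓
❓❓❓❓❓❓❓❓❓❓❓❓
⬛⬛⬛⬛⬛⬛⬛⬛⬛⬛⬛⬛
⬛⬛⬛⬛⬛⬛⬛⬛⬛⬛⬛⬛

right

🟫🟩🟩⬜🟩🟩🟩🟫🟩⬜❓❓
🟩🟦🟩⬜⬜⬜🟦⬜🟩🟩❓❓
🟫⬛⬜⬜⬜🟦🟦⬜⬛❓❓❓
🟩🟩🟫🟫⬜❓❓❓❓❓❓❓
🟩🟩⬜🟦⬛🟦🟫⬜🟩❓❓❓
⬜🟩⬜🟦🟩🟩🟫🟫🟦❓❓❓
🟩🟩🟩🟩🟩🟩🔴🟩⬛❓❓❓
🟩⬛🟩⬜⬛⬜⬜🟦⬜❓❓❓
⬛⬜⬜🟩🟩🟩🟩🟩🟦❓❓❓
❓❓❓❓❓❓❓❓❓❓❓❓
⬛⬛⬛⬛⬛⬛⬛⬛⬛⬛⬛⬛
⬛⬛⬛⬛⬛⬛⬛⬛⬛⬛⬛⬛

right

🟩🟩⬜🟩🟩🟩🟫🟩⬜❓❓❓
🟦🟩⬜⬜⬜🟦⬜🟩🟩❓❓❓
⬛⬜⬜⬜🟦🟦⬜⬛❓❓❓❓
🟩🟫🟫⬜❓❓❓❓❓❓❓❓
🟩⬜🟦⬛🟦🟫⬜🟩🟩❓❓❓
🟩⬜🟦🟩🟩🟫🟫🟦🟫❓❓❓
🟩🟩🟩🟩🟩⬜🔴⬛🟦❓❓❓
⬛🟩⬜⬛⬜⬜🟦⬜🟩❓❓❓
⬜⬜🟩🟩🟩🟩🟩🟦⬛❓❓❓
❓❓❓❓❓❓❓❓❓❓❓❓
⬛⬛⬛⬛⬛⬛⬛⬛⬛⬛⬛⬛
⬛⬛⬛⬛⬛⬛⬛⬛⬛⬛⬛⬛

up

🟩🟩🟫🟩⬜⬜⬜🟫⬛❓❓❓
🟩🟩⬜🟩🟩🟩🟫🟩⬜❓❓❓
🟦🟩⬜⬜⬜🟦⬜🟩🟩❓❓❓
⬛⬜⬜⬜🟦🟦⬜⬛❓❓❓❓
🟩🟫🟫⬜🟩🟫🟩🟦⬜❓❓❓
🟩⬜🟦⬛🟦🟫⬜🟩🟩❓❓❓
🟩⬜🟦🟩🟩🟫🔴🟦🟫❓❓❓
🟩🟩🟩🟩🟩⬜🟩⬛🟦❓❓❓
⬛🟩⬜⬛⬜⬜🟦⬜🟩❓❓❓
⬜⬜🟩🟩🟩🟩🟩🟦⬛❓❓❓
❓❓❓❓❓❓❓❓❓❓❓❓
⬛⬛⬛⬛⬛⬛⬛⬛⬛⬛⬛⬛

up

🟦⬛⬜🟦🟩🟦🟩⬜🟫❓❓❓
🟩🟩🟫🟩⬜⬜⬜🟫⬛❓❓❓
🟩🟩⬜🟩🟩🟩🟫🟩⬜❓❓❓
🟦🟩⬜⬜⬜🟦⬜🟩🟩❓❓❓
⬛⬜⬜⬜🟦🟦⬜⬛🟩❓❓❓
🟩🟫🟫⬜🟩🟫🟩🟦⬜❓❓❓
🟩⬜🟦⬛🟦🟫🔴🟩🟩❓❓❓
🟩⬜🟦🟩🟩🟫🟫🟦🟫❓❓❓
🟩🟩🟩🟩🟩⬜🟩⬛🟦❓❓❓
⬛🟩⬜⬛⬜⬜🟦⬜🟩❓❓❓
⬜⬜🟩🟩🟩🟩🟩🟦⬛❓❓❓
❓❓❓❓❓❓❓❓❓❓❓❓

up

🟫🟩🟩⬜🟩🟩🟩🟦🟦❓❓❓
🟦⬛⬜🟦🟩🟦🟩⬜🟫❓❓❓
🟩🟩🟫🟩⬜⬜⬜🟫⬛❓❓❓
🟩🟩⬜🟩🟩🟩🟫🟩⬜❓❓❓
🟦🟩⬜⬜⬜🟦⬜🟩🟩❓❓❓
⬛⬜⬜⬜🟦🟦⬜⬛🟩❓❓❓
🟩🟫🟫⬜🟩🟫🔴🟦⬜❓❓❓
🟩⬜🟦⬛🟦🟫⬜🟩🟩❓❓❓
🟩⬜🟦🟩🟩🟫🟫🟦🟫❓❓❓
🟩🟩🟩🟩🟩⬜🟩⬛🟦❓❓❓
⬛🟩⬜⬛⬜⬜🟦⬜🟩❓❓❓
⬜⬜🟩🟩🟩🟩🟩🟦⬛❓❓❓

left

❓🟫🟩🟩⬜🟩🟩🟩🟦🟦❓❓
⬛🟦⬛⬜🟦🟩🟦🟩⬜🟫❓❓
⬜🟩🟩🟫🟩⬜⬜⬜🟫⬛❓❓
🟫🟩🟩⬜🟩🟩🟩🟫🟩⬜❓❓
🟩🟦🟩⬜⬜⬜🟦⬜🟩🟩❓❓
🟫⬛⬜⬜⬜🟦🟦⬜⬛🟩❓❓
🟩🟩🟫🟫⬜🟩🔴🟩🟦⬜❓❓
🟩🟩⬜🟦⬛🟦🟫⬜🟩🟩❓❓
⬜🟩⬜🟦🟩🟩🟫🟫🟦🟫❓❓
🟩🟩🟩🟩🟩🟩⬜🟩⬛🟦❓❓
🟩⬛🟩⬜⬛⬜⬜🟦⬜🟩❓❓
⬛⬜⬜🟩🟩🟩🟩🟩🟦⬛❓❓

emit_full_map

❓🟩🟫🟫🟦🟩🟩🟩🟦🟩
❓🟩🟩🟩🟩🟩⬜⬜⬜🟩
❓🟫🟩🟩⬜🟩🟩🟩🟦🟦
⬛🟦⬛⬜🟦🟩🟦🟩⬜🟫
⬜🟩🟩🟫🟩⬜⬜⬜🟫⬛
🟫🟩🟩⬜🟩🟩🟩🟫🟩⬜
🟩🟦🟩⬜⬜⬜🟦⬜🟩🟩
🟫⬛⬜⬜⬜🟦🟦⬜⬛🟩
🟩🟩🟫🟫⬜🟩🔴🟩🟦⬜
🟩🟩⬜🟦⬛🟦🟫⬜🟩🟩
⬜🟩⬜🟦🟩🟩🟫🟫🟦🟫
🟩🟩🟩🟩🟩🟩⬜🟩⬛🟦
🟩⬛🟩⬜⬛⬜⬜🟦⬜🟩
⬛⬜⬜🟩🟩🟩🟩🟩🟦⬛


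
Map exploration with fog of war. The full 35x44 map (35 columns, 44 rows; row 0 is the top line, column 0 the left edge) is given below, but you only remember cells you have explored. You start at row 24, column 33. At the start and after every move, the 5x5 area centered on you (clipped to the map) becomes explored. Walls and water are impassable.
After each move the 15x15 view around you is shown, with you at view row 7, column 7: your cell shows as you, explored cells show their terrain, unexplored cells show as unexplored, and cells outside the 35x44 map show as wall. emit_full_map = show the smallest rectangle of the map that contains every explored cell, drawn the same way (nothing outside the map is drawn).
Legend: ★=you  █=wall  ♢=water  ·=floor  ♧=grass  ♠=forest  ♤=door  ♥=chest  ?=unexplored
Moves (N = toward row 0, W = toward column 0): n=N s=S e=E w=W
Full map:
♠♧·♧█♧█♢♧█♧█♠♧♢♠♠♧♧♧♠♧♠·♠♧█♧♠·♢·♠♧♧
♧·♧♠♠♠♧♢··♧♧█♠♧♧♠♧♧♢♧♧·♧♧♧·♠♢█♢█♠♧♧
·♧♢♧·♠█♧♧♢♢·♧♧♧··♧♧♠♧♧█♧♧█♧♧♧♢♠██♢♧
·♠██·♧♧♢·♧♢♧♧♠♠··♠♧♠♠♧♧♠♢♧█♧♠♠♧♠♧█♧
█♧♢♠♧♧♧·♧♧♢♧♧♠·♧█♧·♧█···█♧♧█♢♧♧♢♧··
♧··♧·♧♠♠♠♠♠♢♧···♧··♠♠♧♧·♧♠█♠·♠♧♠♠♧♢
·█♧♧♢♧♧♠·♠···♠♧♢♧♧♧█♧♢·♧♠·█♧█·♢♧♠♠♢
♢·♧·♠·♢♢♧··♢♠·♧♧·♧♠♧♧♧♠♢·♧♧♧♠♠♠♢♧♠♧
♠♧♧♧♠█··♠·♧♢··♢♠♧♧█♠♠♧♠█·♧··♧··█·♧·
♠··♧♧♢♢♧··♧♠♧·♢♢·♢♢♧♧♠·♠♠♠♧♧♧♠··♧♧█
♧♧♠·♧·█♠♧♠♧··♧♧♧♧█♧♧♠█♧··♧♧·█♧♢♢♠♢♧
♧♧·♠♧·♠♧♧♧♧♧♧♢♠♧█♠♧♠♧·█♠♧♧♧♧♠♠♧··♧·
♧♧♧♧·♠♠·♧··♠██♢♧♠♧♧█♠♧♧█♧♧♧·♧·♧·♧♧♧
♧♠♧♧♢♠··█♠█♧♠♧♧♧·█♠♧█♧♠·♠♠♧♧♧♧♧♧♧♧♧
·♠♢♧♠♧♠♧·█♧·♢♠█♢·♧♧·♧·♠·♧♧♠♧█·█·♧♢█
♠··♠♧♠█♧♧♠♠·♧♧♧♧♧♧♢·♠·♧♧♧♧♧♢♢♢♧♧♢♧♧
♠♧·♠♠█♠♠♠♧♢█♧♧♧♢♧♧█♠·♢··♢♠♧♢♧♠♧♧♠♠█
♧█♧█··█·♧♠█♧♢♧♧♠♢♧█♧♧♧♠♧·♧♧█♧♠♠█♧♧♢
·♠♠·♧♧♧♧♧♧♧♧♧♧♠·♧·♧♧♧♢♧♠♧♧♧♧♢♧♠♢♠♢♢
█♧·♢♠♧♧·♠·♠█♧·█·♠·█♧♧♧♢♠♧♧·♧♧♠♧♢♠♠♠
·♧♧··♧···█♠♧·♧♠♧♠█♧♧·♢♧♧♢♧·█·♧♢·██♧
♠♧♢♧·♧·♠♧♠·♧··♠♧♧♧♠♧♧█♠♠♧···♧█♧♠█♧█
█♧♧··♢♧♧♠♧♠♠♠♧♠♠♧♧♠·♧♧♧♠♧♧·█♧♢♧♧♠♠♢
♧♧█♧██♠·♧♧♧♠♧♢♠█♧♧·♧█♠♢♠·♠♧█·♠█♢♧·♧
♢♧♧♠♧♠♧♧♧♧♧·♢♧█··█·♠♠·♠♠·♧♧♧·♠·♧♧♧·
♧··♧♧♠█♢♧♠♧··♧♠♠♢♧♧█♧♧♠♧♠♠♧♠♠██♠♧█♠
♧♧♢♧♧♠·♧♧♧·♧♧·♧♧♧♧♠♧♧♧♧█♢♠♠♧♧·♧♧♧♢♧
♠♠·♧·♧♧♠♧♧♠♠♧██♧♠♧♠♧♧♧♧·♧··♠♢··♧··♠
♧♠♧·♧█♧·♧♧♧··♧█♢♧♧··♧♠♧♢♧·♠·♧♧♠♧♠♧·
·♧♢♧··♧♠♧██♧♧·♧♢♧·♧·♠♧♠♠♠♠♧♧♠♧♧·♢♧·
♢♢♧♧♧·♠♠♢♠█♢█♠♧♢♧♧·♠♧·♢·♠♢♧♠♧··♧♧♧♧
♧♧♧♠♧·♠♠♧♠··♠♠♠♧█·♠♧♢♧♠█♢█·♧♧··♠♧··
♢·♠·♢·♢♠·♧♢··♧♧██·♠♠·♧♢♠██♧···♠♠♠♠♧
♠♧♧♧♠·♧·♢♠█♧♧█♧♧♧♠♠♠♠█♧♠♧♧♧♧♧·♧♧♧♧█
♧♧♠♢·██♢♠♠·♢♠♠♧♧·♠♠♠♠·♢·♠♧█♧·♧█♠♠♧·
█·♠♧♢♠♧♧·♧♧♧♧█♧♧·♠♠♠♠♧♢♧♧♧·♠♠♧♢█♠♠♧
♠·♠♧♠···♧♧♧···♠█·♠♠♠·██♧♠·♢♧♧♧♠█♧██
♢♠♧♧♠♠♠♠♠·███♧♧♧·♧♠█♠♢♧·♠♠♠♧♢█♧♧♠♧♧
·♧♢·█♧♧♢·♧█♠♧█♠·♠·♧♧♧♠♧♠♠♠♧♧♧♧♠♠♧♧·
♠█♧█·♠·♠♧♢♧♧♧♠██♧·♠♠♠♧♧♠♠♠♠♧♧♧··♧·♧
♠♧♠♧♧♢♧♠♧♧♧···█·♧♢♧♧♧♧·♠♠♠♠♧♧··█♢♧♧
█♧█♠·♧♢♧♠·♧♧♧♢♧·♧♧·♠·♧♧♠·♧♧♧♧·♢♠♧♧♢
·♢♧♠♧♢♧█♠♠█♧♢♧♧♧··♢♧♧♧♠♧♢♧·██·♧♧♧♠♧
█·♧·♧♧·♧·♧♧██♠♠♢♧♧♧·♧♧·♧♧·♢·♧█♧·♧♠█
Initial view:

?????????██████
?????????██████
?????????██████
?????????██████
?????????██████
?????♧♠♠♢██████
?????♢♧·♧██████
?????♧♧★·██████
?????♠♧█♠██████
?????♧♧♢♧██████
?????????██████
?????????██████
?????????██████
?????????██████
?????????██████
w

??????????█████
??????????█████
??????????█████
??????????█████
??????????█████
?????♧♧♠♠♢█████
?????█♢♧·♧█████
?????·♧★♧·█████
?????█♠♧█♠█████
?????♧♧♧♢♧█████
??????????█████
??????????█████
??????????█████
??????????█████
??????????█████

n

??????????█████
??????????█████
??????????█████
??????????█████
??????????█████
?????♧♠█♧██████
?????♧♧♠♠♢█████
?????█♢★·♧█████
?????·♧♧♧·█████
?????█♠♧█♠█████
?????♧♧♧♢♧█████
??????????█████
??????????█████
??????????█████
??????????█████

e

?????????██████
?????????██████
?????????██████
?????????██████
?????????██████
????♧♠█♧███████
????♧♧♠♠♢██████
????█♢♧★♧██████
????·♧♧♧·██████
????█♠♧█♠██████
????♧♧♧♢♧██████
?????????██████
?????????██████
?????????██████
?????????██████

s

?????????██████
?????????██████
?????????██████
?????????██████
????♧♠█♧███████
????♧♧♠♠♢██████
????█♢♧·♧██████
????·♧♧★·██████
????█♠♧█♠██████
????♧♧♧♢♧██████
?????????██████
?????????██████
?????????██████
?????????██████
?????????██████

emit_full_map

♧♠█♧█
♧♧♠♠♢
█♢♧·♧
·♧♧★·
█♠♧█♠
♧♧♧♢♧

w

??????????█████
??????????█████
??????????█████
??????????█████
?????♧♠█♧██████
?????♧♧♠♠♢█████
?????█♢♧·♧█████
?????·♧★♧·█████
?????█♠♧█♠█████
?????♧♧♧♢♧█████
??????????█████
??????????█████
??????????█████
??????????█████
??????????█████

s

??????????█████
??????????█████
??????????█████
?????♧♠█♧██████
?????♧♧♠♠♢█████
?????█♢♧·♧█████
?????·♧♧♧·█████
?????█♠★█♠█████
?????♧♧♧♢♧█████
?????·♧··♠█████
??????????█████
??????????█████
??????????█████
??????????█████
??????????█████

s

??????????█████
??????????█████
?????♧♠█♧██████
?????♧♧♠♠♢█████
?????█♢♧·♧█████
?????·♧♧♧·█████
?????█♠♧█♠█████
?????♧♧★♢♧█████
?????·♧··♠█████
?????♠♧♠♧·█████
??????????█████
??????????█████
??????????█████
??????????█████
??????????█████

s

??????????█████
?????♧♠█♧██████
?????♧♧♠♠♢█████
?????█♢♧·♧█████
?????·♧♧♧·█████
?????█♠♧█♠█████
?????♧♧♧♢♧█████
?????·♧★·♠█████
?????♠♧♠♧·█████
?????♧·♢♧·█████
??????????█████
??????????█████
??????????█████
??????????█████
??????????█████

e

?????????██████
????♧♠█♧███████
????♧♧♠♠♢██████
????█♢♧·♧██████
????·♧♧♧·██████
????█♠♧█♠██████
????♧♧♧♢♧██████
????·♧·★♠██████
????♠♧♠♧·██████
????♧·♢♧·██████
?????????██████
?????????██████
?????????██████
?????????██████
?????????██████

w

??????????█████
?????♧♠█♧██████
?????♧♧♠♠♢█████
?????█♢♧·♧█████
?????·♧♧♧·█████
?????█♠♧█♠█████
?????♧♧♧♢♧█████
?????·♧★·♠█████
?????♠♧♠♧·█████
?????♧·♢♧·█████
??????????█████
??????????█████
??????????█████
??????????█████
??????????█████

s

?????♧♠█♧██████
?????♧♧♠♠♢█████
?????█♢♧·♧█████
?????·♧♧♧·█████
?????█♠♧█♠█████
?????♧♧♧♢♧█████
?????·♧··♠█████
?????♠♧★♧·█████
?????♧·♢♧·█████
?????·♧♧♧♧█████
??????????█████
??????????█████
??????????█████
??????????█████
??????????█████

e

????♧♠█♧███████
????♧♧♠♠♢██████
????█♢♧·♧██████
????·♧♧♧·██████
????█♠♧█♠██████
????♧♧♧♢♧██████
????·♧··♠██████
????♠♧♠★·██████
????♧·♢♧·██████
????·♧♧♧♧██████
?????????██████
?????????██████
?????????██████
?????????██████
?????????██████

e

???♧♠█♧████████
???♧♧♠♠♢███████
???█♢♧·♧███████
???·♧♧♧·███████
???█♠♧█♠███████
???♧♧♧♢♧███████
???·♧··♠███████
???♠♧♠♧★███████
???♧·♢♧·███████
???·♧♧♧♧███████
????????███████
????????███████
????????███████
????????███████
????????███████

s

???♧♧♠♠♢███████
???█♢♧·♧███████
???·♧♧♧·███████
???█♠♧█♠███████
???♧♧♧♢♧███████
???·♧··♠███████
???♠♧♠♧·███████
???♧·♢♧★███████
???·♧♧♧♧███████
?????♧··███████
????????███████
????????███████
????????███████
????????███████
????????███████

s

???█♢♧·♧███████
???·♧♧♧·███████
???█♠♧█♠███████
???♧♧♧♢♧███████
???·♧··♠███████
???♠♧♠♧·███████
???♧·♢♧·███████
???·♧♧♧★███████
?????♧··███████
?????♠♠♧███████
????????███████
????????███████
????????███████
????????███████
????????███████

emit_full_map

♧♠█♧█
♧♧♠♠♢
█♢♧·♧
·♧♧♧·
█♠♧█♠
♧♧♧♢♧
·♧··♠
♠♧♠♧·
♧·♢♧·
·♧♧♧★
??♧··
??♠♠♧


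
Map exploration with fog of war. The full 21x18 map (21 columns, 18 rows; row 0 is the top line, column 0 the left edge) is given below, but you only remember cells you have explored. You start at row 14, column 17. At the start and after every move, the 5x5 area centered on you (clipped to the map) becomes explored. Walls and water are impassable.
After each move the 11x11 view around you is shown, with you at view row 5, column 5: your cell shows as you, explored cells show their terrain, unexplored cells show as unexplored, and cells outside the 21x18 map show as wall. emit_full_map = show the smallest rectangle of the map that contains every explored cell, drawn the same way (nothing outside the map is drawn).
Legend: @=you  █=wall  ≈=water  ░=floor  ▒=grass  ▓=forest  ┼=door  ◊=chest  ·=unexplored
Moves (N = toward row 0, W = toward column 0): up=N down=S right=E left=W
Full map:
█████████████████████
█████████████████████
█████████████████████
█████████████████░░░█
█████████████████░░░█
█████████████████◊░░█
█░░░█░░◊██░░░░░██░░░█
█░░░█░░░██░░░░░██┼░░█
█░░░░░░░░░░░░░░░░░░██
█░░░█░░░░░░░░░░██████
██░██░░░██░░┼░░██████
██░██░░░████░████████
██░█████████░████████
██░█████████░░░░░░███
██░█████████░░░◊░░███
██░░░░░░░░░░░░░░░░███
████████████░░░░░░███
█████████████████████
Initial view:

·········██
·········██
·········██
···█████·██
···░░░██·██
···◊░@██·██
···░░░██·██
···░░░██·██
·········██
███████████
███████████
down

·········██
·········██
···█████·██
···░░░██·██
···◊░░██·██
···░░@██·██
···░░░██·██
···█████·██
███████████
███████████
███████████

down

·········██
···█████·██
···░░░██·██
···◊░░██·██
···░░░██·██
···░░@██·██
···█████·██
███████████
███████████
███████████
███████████

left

··········█
····█████·█
····░░░██·█
···░◊░░██·█
···░░░░██·█
···░░@░██·█
···██████·█
███████████
███████████
███████████
███████████

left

···········
·····█████·
·····░░░██·
···░░◊░░██·
···░░░░░██·
···░░@░░██·
···███████·
███████████
███████████
███████████
███████████

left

···········
······█████
······░░░██
···░░░◊░░██
···░░░░░░██
···░░@░░░██
···████████
███████████
███████████
███████████
███████████

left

···········
·······████
·······░░░█
···█░░░◊░░█
···░░░░░░░█
···█░@░░░░█
···████████
███████████
███████████
███████████
███████████

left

···········
········███
········░░░
···██░░░◊░░
···░░░░░░░░
···██@░░░░░
···████████
███████████
███████████
███████████
███████████

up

···········
···········
········███
···██░░░░░░
···██░░░◊░░
···░░@░░░░░
···██░░░░░░
···████████
███████████
███████████
███████████

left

···········
···········
·········██
···███░░░░░
···███░░░◊░
···░░@░░░░░
···███░░░░░
···████████
███████████
███████████
███████████

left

···········
···········
··········█
···████░░░░
···████░░░◊
···░░@░░░░░
···████░░░░
···████████
███████████
███████████
███████████

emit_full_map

·······█████
████░░░░░░██
████░░░◊░░██
░░@░░░░░░░██
████░░░░░░██
████████████

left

···········
···········
···········
···█████░░░
···█████░░░
···░░@░░░░░
···█████░░░
···████████
███████████
███████████
███████████

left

···········
···········
···········
···██████░░
···██████░░
···░░@░░░░░
···██████░░
···████████
███████████
███████████
███████████

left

···········
···········
···········
···███████░
···███████░
···░░@░░░░░
···███████░
···████████
███████████
███████████
███████████

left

···········
···········
···········
···████████
···████████
···░░@░░░░░
···████████
···████████
███████████
███████████
███████████

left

···········
···········
···········
···████████
···████████
···░░@░░░░░
···████████
···████████
███████████
███████████
███████████

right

···········
···········
···········
··█████████
··█████████
··░░░@░░░░░
··█████████
··█████████
███████████
███████████
███████████

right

···········
···········
···········
·█████████░
·█████████░
·░░░░@░░░░░
·█████████░
·██████████
███████████
███████████
███████████

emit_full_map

············█████
█████████░░░░░░██
█████████░░░◊░░██
░░░░@░░░░░░░░░░██
█████████░░░░░░██
█████████████████

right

···········
···········
···········
█████████░░
█████████░░
░░░░░@░░░░░
█████████░░
███████████
███████████
███████████
███████████

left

···········
···········
···········
·█████████░
·█████████░
·░░░░@░░░░░
·█████████░
·██████████
███████████
███████████
███████████

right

···········
···········
···········
█████████░░
█████████░░
░░░░░@░░░░░
█████████░░
███████████
███████████
███████████
███████████
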